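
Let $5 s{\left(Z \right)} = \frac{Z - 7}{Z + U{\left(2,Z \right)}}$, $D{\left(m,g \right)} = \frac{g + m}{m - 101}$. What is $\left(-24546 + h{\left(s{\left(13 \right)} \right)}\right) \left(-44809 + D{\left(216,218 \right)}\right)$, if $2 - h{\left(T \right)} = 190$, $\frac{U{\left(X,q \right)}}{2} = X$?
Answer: $\frac{127444433134}{115} \approx 1.1082 \cdot 10^{9}$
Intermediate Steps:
$D{\left(m,g \right)} = \frac{g + m}{-101 + m}$
$U{\left(X,q \right)} = 2 X$
$s{\left(Z \right)} = \frac{-7 + Z}{5 \left(4 + Z\right)}$ ($s{\left(Z \right)} = \frac{\left(Z - 7\right) \frac{1}{Z + 2 \cdot 2}}{5} = \frac{\left(-7 + Z\right) \frac{1}{Z + 4}}{5} = \frac{\left(-7 + Z\right) \frac{1}{4 + Z}}{5} = \frac{\frac{1}{4 + Z} \left(-7 + Z\right)}{5} = \frac{-7 + Z}{5 \left(4 + Z\right)}$)
$h{\left(T \right)} = -188$ ($h{\left(T \right)} = 2 - 190 = -188$)
$\left(-24546 + h{\left(s{\left(13 \right)} \right)}\right) \left(-44809 + D{\left(216,218 \right)}\right) = \left(-24546 - 188\right) \left(-44809 + \frac{218 + 216}{-101 + 216}\right) = - 24734 \left(-44809 + \frac{1}{115} \cdot 434\right) = - 24734 \left(-44809 + \frac{434}{115}\right) = \left(-24734\right) \left(- \frac{5152601}{115}\right) = \frac{127444433134}{115}$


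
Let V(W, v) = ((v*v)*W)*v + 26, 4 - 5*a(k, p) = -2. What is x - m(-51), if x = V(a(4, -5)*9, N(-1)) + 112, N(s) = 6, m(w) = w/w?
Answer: 12349/5 ≈ 2469.8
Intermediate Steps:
a(k, p) = 6/5 (a(k, p) = ⅘ - ⅕*(-2) = ⅘ + ⅖ = 6/5)
m(w) = 1
V(W, v) = 26 + W*v³ (V(W, v) = (v²*W)*v + 26 = (W*v²)*v + 26 = W*v³ + 26 = 26 + W*v³)
x = 12354/5 (x = (26 + ((6/5)*9)*6³) + 112 = (26 + (54/5)*216) + 112 = (26 + 11664/5) + 112 = 11794/5 + 112 = 12354/5 ≈ 2470.8)
x - m(-51) = 12354/5 - 1*1 = 12354/5 - 1 = 12349/5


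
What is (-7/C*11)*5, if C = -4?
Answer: 385/4 ≈ 96.250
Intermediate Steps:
(-7/C*11)*5 = (-7/(-4)*11)*5 = (-7*(-¼)*11)*5 = ((7/4)*11)*5 = (77/4)*5 = 385/4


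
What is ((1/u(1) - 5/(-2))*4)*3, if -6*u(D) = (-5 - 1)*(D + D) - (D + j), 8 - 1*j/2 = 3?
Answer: 762/23 ≈ 33.130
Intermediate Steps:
j = 10 (j = 16 - 2*3 = 16 - 6 = 10)
u(D) = 5/3 + 13*D/6 (u(D) = -((-5 - 1)*(D + D) - (D + 10))/6 = -(-12*D - (10 + D))/6 = -(-12*D + (-10 - D))/6 = -(-10 - 13*D)/6 = 5/3 + 13*D/6)
((1/u(1) - 5/(-2))*4)*3 = ((1/(5/3 + (13/6)*1) - 5/(-2))*4)*3 = ((1/(5/3 + 13/6) - 5*(-½))*4)*3 = ((1/(23/6) + 5/2)*4)*3 = ((1*(6/23) + 5/2)*4)*3 = ((6/23 + 5/2)*4)*3 = ((127/46)*4)*3 = (254/23)*3 = 762/23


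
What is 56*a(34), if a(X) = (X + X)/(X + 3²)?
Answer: 3808/43 ≈ 88.558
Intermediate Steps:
a(X) = 2*X/(9 + X) (a(X) = (2*X)/(X + 9) = (2*X)/(9 + X) = 2*X/(9 + X))
56*a(34) = 56*(2*34/(9 + 34)) = 56*(2*34/43) = 56*(2*34*(1/43)) = 56*(68/43) = 3808/43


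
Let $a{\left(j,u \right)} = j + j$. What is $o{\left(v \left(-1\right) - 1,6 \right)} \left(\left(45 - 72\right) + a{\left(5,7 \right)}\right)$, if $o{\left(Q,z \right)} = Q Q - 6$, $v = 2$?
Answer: $-51$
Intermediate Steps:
$o{\left(Q,z \right)} = -6 + Q^{2}$ ($o{\left(Q,z \right)} = Q^{2} - 6 = -6 + Q^{2}$)
$a{\left(j,u \right)} = 2 j$
$o{\left(v \left(-1\right) - 1,6 \right)} \left(\left(45 - 72\right) + a{\left(5,7 \right)}\right) = \left(-6 + \left(2 \left(-1\right) - 1\right)^{2}\right) \left(\left(45 - 72\right) + 2 \cdot 5\right) = \left(-6 + \left(-2 - 1\right)^{2}\right) \left(-27 + 10\right) = \left(-6 + \left(-3\right)^{2}\right) \left(-17\right) = \left(-6 + 9\right) \left(-17\right) = 3 \left(-17\right) = -51$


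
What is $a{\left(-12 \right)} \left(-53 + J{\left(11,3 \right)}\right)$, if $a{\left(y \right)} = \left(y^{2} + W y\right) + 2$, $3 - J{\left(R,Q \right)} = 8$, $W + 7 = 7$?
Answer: $-8468$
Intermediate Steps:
$W = 0$ ($W = -7 + 7 = 0$)
$J{\left(R,Q \right)} = -5$ ($J{\left(R,Q \right)} = 3 - 8 = -5$)
$a{\left(y \right)} = 2 + y^{2}$ ($a{\left(y \right)} = \left(y^{2} + 0 y\right) + 2 = \left(y^{2} + 0\right) + 2 = y^{2} + 2 = 2 + y^{2}$)
$a{\left(-12 \right)} \left(-53 + J{\left(11,3 \right)}\right) = \left(2 + \left(-12\right)^{2}\right) \left(-53 - 5\right) = \left(2 + 144\right) \left(-58\right) = 146 \left(-58\right) = -8468$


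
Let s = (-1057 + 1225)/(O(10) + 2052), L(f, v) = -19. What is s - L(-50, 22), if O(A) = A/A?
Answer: 39175/2053 ≈ 19.082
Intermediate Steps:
O(A) = 1
s = 168/2053 (s = (-1057 + 1225)/(1 + 2052) = 168/2053 ≈ 0.081831)
s - L(-50, 22) = 168/2053 - 1*(-19) = 168/2053 + 19 = 39175/2053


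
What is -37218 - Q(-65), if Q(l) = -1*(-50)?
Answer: -37268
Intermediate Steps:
Q(l) = 50
-37218 - Q(-65) = -37218 - 1*50 = -37218 - 50 = -37268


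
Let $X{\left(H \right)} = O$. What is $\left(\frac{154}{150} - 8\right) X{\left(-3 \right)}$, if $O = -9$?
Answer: $\frac{1569}{25} \approx 62.76$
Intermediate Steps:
$X{\left(H \right)} = -9$
$\left(\frac{154}{150} - 8\right) X{\left(-3 \right)} = \left(\frac{154}{150} - 8\right) \left(-9\right) = \left(154 \cdot \frac{1}{150} - 8\right) \left(-9\right) = \left(\frac{77}{75} - 8\right) \left(-9\right) = \left(- \frac{523}{75}\right) \left(-9\right) = \frac{1569}{25}$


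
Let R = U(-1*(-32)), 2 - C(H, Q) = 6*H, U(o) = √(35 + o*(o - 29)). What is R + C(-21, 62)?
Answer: 128 + √131 ≈ 139.45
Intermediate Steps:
U(o) = √(35 + o*(-29 + o))
C(H, Q) = 2 - 6*H
R = √131 (R = √(35 + (-1*(-32))² - (-29)*(-32)) = √(35 + 32² - 29*32) = √(35 + 1024 - 928) = √131 ≈ 11.446)
R + C(-21, 62) = √131 + (2 - 6*(-21)) = √131 + (2 + 126) = √131 + 128 = 128 + √131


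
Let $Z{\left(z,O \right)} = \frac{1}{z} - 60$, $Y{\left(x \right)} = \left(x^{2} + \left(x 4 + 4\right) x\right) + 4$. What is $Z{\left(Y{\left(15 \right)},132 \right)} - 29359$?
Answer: $- \frac{34979190}{1189} \approx -29419.0$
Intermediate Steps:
$Y{\left(x \right)} = 4 + x^{2} + x \left(4 + 4 x\right)$ ($Y{\left(x \right)} = \left(x^{2} + \left(4 x + 4\right) x\right) + 4 = \left(x^{2} + \left(4 + 4 x\right) x\right) + 4 = \left(x^{2} + x \left(4 + 4 x\right)\right) + 4 = 4 + x^{2} + x \left(4 + 4 x\right)$)
$Z{\left(z,O \right)} = -60 + \frac{1}{z}$ ($Z{\left(z,O \right)} = \frac{1}{z} - 60 = -60 + \frac{1}{z}$)
$Z{\left(Y{\left(15 \right)},132 \right)} - 29359 = \left(-60 + \frac{1}{4 + 4 \cdot 15 + 5 \cdot 15^{2}}\right) - 29359 = \left(-60 + \frac{1}{4 + 60 + 5 \cdot 225}\right) - 29359 = \left(-60 + \frac{1}{4 + 60 + 1125}\right) - 29359 = \left(-60 + \frac{1}{1189}\right) - 29359 = - \frac{71339}{1189} - 29359 = - \frac{34979190}{1189}$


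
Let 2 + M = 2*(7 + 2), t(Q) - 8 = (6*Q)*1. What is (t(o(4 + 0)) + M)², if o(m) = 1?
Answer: 900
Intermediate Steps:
t(Q) = 8 + 6*Q (t(Q) = 8 + (6*Q)*1 = 8 + 6*Q)
M = 16 (M = -2 + 2*(7 + 2) = -2 + 2*9 = -2 + 18 = 16)
(t(o(4 + 0)) + M)² = ((8 + 6*1) + 16)² = ((8 + 6) + 16)² = (14 + 16)² = 30² = 900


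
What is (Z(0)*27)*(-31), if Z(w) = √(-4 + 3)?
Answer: -837*I ≈ -837.0*I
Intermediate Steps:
Z(w) = I (Z(w) = √(-1) = I)
(Z(0)*27)*(-31) = (I*27)*(-31) = (27*I)*(-31) = -837*I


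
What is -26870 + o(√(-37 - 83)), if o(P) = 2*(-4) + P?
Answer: -26878 + 2*I*√30 ≈ -26878.0 + 10.954*I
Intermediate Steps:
o(P) = -8 + P
-26870 + o(√(-37 - 83)) = -26870 + (-8 + √(-37 - 83)) = -26870 + (-8 + √(-120)) = -26870 + (-8 + 2*I*√30) = -26878 + 2*I*√30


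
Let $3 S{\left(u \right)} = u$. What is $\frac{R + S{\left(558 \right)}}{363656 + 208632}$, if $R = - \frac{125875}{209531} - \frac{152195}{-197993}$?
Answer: $\frac{1930825515077}{5935437961801376} \approx 0.0003253$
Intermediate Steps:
$S{\left(u \right)} = \frac{u}{3}$
$R = \frac{6967201670}{41485671283}$ ($R = \left(-125875\right) \frac{1}{209531} - - \frac{152195}{197993} = - \frac{125875}{209531} + \frac{152195}{197993} = \frac{6967201670}{41485671283} \approx 0.16794$)
$\frac{R + S{\left(558 \right)}}{363656 + 208632} = \frac{\frac{6967201670}{41485671283} + \frac{1}{3} \cdot 558}{363656 + 208632} = \frac{\frac{6967201670}{41485671283} + 186}{572288} = \frac{7723302060308}{41485671283} \cdot \frac{1}{572288} = \frac{1930825515077}{5935437961801376}$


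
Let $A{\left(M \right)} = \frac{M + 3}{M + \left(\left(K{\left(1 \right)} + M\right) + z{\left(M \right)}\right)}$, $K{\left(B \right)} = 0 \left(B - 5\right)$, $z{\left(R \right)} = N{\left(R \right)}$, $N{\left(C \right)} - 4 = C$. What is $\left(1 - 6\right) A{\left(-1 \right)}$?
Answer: $-10$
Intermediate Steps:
$N{\left(C \right)} = 4 + C$
$z{\left(R \right)} = 4 + R$
$K{\left(B \right)} = 0$ ($K{\left(B \right)} = 0 \left(-5 + B\right) = 0$)
$A{\left(M \right)} = \frac{3 + M}{4 + 3 M}$ ($A{\left(M \right)} = \frac{M + 3}{M + \left(\left(0 + M\right) + \left(4 + M\right)\right)} = \frac{3 + M}{M + \left(M + \left(4 + M\right)\right)} = \frac{3 + M}{M + \left(4 + 2 M\right)} = \frac{3 + M}{4 + 3 M}$)
$\left(1 - 6\right) A{\left(-1 \right)} = \left(1 - 6\right) \frac{3 - 1}{4 + 3 \left(-1\right)} = \left(1 + \left(-6 + 0\right)\right) \frac{1}{4 - 3} \cdot 2 = \left(1 - 6\right) 1^{-1} \cdot 2 = - 5 \cdot 1 \cdot 2 = \left(-5\right) 2 = -10$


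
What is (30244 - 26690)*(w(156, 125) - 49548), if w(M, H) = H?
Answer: -175649342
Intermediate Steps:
(30244 - 26690)*(w(156, 125) - 49548) = (30244 - 26690)*(125 - 49548) = 3554*(-49423) = -175649342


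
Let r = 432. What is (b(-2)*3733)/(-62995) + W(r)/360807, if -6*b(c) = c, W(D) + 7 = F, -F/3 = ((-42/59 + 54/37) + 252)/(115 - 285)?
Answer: -5555815671728/281165763602705 ≈ -0.019760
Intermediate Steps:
F = 827622/185555 (F = -3*((-42/59 + 54/37) + 252)/(115 - 285) = -3*((-42*1/59 + 54*(1/37)) + 252)/(-170) = -3*((-42/59 + 54/37) + 252)*(-1)/170 = -3*(1632/2183 + 252)*(-1)/170 = -1655244*(-1)/(2183*170) = -3*(-275874/185555) = 827622/185555 ≈ 4.4603)
W(D) = -471263/185555 (W(D) = -7 + 827622/185555 = -471263/185555)
b(c) = -c/6
(b(-2)*3733)/(-62995) + W(r)/360807 = (-⅙*(-2)*3733)/(-62995) - 471263/185555/360807 = ((⅓)*3733)*(-1/62995) - 471263/185555*1/360807 = (3733/3)*(-1/62995) - 471263/66949542885 = -3733/188985 - 471263/66949542885 = -5555815671728/281165763602705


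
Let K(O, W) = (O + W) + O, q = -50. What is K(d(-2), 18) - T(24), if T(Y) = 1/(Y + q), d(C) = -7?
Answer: 105/26 ≈ 4.0385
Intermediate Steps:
T(Y) = 1/(-50 + Y) (T(Y) = 1/(Y - 50) = 1/(-50 + Y))
K(O, W) = W + 2*O
K(d(-2), 18) - T(24) = (18 + 2*(-7)) - 1/(-50 + 24) = (18 - 14) - 1/(-26) = 4 - 1*(-1/26) = 4 + 1/26 = 105/26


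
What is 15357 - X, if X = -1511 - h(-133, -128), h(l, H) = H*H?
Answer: 33252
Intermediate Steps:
h(l, H) = H**2
X = -17895 (X = -1511 - 1*(-128)**2 = -1511 - 1*16384 = -1511 - 16384 = -17895)
15357 - X = 15357 - 1*(-17895) = 15357 + 17895 = 33252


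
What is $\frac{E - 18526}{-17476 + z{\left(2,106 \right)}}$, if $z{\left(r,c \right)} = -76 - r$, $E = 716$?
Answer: $\frac{8905}{8777} \approx 1.0146$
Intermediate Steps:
$\frac{E - 18526}{-17476 + z{\left(2,106 \right)}} = \frac{716 - 18526}{-17476 - 78} = - \frac{17810}{-17476 - 78} = - \frac{17810}{-17554} = \left(-17810\right) \left(- \frac{1}{17554}\right) = \frac{8905}{8777}$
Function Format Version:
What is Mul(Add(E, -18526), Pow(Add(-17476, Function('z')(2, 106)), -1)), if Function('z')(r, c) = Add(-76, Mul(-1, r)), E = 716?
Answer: Rational(8905, 8777) ≈ 1.0146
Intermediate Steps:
Mul(Add(E, -18526), Pow(Add(-17476, Function('z')(2, 106)), -1)) = Mul(Add(716, -18526), Pow(Add(-17476, Add(-76, Mul(-1, 2))), -1)) = Mul(-17810, Pow(Add(-17476, Add(-76, -2)), -1)) = Mul(-17810, Pow(Add(-17476, -78), -1)) = Mul(-17810, Pow(-17554, -1)) = Mul(-17810, Rational(-1, 17554)) = Rational(8905, 8777)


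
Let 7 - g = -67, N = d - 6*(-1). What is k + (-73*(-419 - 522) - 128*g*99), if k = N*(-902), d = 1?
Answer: -875349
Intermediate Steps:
N = 7 (N = 1 - 6*(-1) = 1 + 6 = 7)
g = 74 (g = 7 - 1*(-67) = 7 + 67 = 74)
k = -6314 (k = 7*(-902) = -6314)
k + (-73*(-419 - 522) - 128*g*99) = -6314 + (-73*(-419 - 522) - 128*74*99) = -6314 + (-73*(-941) - 9472*99) = -6314 + (68693 - 1*937728) = -6314 + (68693 - 937728) = -6314 - 869035 = -875349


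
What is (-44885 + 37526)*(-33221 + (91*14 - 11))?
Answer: 235178922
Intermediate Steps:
(-44885 + 37526)*(-33221 + (91*14 - 11)) = -7359*(-33221 + (1274 - 11)) = -7359*(-33221 + 1263) = -7359*(-31958) = 235178922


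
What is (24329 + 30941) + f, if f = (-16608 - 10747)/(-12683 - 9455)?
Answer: 1223594615/22138 ≈ 55271.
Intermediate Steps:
f = 27355/22138 (f = -27355/(-22138) = -27355*(-1/22138) = 27355/22138 ≈ 1.2357)
(24329 + 30941) + f = (24329 + 30941) + 27355/22138 = 55270 + 27355/22138 = 1223594615/22138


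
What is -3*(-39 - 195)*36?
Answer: 25272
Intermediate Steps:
-3*(-39 - 195)*36 = -3*(-234)*36 = 702*36 = 25272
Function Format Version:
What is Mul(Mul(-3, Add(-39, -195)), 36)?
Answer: 25272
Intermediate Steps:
Mul(Mul(-3, Add(-39, -195)), 36) = Mul(Mul(-3, -234), 36) = Mul(702, 36) = 25272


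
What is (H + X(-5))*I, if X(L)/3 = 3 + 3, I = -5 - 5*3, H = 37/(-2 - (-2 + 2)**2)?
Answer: 10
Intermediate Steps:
H = -37/2 (H = 37/(-2 - 1*0**2) = 37/(-2 - 1*0) = 37/(-2 + 0) = 37/(-2) = 37*(-1/2) = -37/2 ≈ -18.500)
I = -20 (I = -5 - 15 = -20)
X(L) = 18 (X(L) = 3*(3 + 3) = 3*6 = 18)
(H + X(-5))*I = (-37/2 + 18)*(-20) = -1/2*(-20) = 10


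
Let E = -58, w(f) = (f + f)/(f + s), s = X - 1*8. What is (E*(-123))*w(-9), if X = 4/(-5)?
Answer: 642060/89 ≈ 7214.2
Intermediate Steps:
X = -⅘ (X = 4*(-⅕) = -⅘ ≈ -0.80000)
s = -44/5 (s = -⅘ - 1*8 = -⅘ - 8 = -44/5 ≈ -8.8000)
w(f) = 2*f/(-44/5 + f) (w(f) = (f + f)/(f - 44/5) = (2*f)/(-44/5 + f) = 2*f/(-44/5 + f))
(E*(-123))*w(-9) = (-58*(-123))*(10*(-9)/(-44 + 5*(-9))) = 7134*(10*(-9)/(-44 - 45)) = 7134*(10*(-9)/(-89)) = 7134*(10*(-9)*(-1/89)) = 7134*(90/89) = 642060/89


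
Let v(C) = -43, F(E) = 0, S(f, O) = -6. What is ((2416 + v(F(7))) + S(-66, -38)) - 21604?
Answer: -19237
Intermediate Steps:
((2416 + v(F(7))) + S(-66, -38)) - 21604 = ((2416 - 43) - 6) - 21604 = (2373 - 6) - 21604 = 2367 - 21604 = -19237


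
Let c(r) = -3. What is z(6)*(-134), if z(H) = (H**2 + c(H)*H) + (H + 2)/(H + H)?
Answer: -7504/3 ≈ -2501.3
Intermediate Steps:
z(H) = H**2 - 3*H + (2 + H)/(2*H) (z(H) = (H**2 - 3*H) + (H + 2)/(H + H) = (H**2 - 3*H) + (2 + H)/((2*H)) = (H**2 - 3*H) + (2 + H)*(1/(2*H)) = (H**2 - 3*H) + (2 + H)/(2*H) = H**2 - 3*H + (2 + H)/(2*H))
z(6)*(-134) = (1/2 + 1/6 + 6**2 - 3*6)*(-134) = (1/2 + 1/6 + 36 - 18)*(-134) = (56/3)*(-134) = -7504/3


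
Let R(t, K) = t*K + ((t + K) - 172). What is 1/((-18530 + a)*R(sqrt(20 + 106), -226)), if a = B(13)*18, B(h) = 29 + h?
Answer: -199/55280214902 + 675*sqrt(14)/110560429804 ≈ 1.9244e-8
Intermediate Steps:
a = 756 (a = (29 + 13)*18 = 42*18 = 756)
R(t, K) = -172 + K + t + K*t (R(t, K) = K*t + ((K + t) - 172) = K*t + (-172 + K + t) = -172 + K + t + K*t)
1/((-18530 + a)*R(sqrt(20 + 106), -226)) = 1/((-18530 + 756)*(-172 - 226 + sqrt(20 + 106) - 226*sqrt(20 + 106))) = 1/((-17774)*(-172 - 226 + sqrt(126) - 678*sqrt(14))) = -1/(17774*(-172 - 226 + 3*sqrt(14) - 678*sqrt(14))) = -1/(17774*(-398 - 675*sqrt(14)))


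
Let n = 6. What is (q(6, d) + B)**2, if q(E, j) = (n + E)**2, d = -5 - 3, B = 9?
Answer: 23409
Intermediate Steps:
d = -8
q(E, j) = (6 + E)**2
(q(6, d) + B)**2 = ((6 + 6)**2 + 9)**2 = (12**2 + 9)**2 = (144 + 9)**2 = 153**2 = 23409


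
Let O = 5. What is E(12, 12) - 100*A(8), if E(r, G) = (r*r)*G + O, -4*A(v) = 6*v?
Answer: 2933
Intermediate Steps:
A(v) = -3*v/2
E(r, G) = 5 + G*r**2 (E(r, G) = (r*r)*G + 5 = r**2*G + 5 = G*r**2 + 5 = 5 + G*r**2)
E(12, 12) - 100*A(8) = (5 + 12*12**2) - (-150)*8 = (5 + 12*144) - 100*(-12) = (5 + 1728) + 1200 = 1733 + 1200 = 2933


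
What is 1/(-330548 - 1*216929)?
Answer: -1/547477 ≈ -1.8266e-6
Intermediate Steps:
1/(-330548 - 1*216929) = 1/(-330548 - 216929) = 1/(-547477) = -1/547477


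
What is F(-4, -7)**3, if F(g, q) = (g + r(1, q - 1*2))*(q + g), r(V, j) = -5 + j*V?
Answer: 7762392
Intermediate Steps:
r(V, j) = -5 + V*j
F(g, q) = (g + q)*(-7 + g + q) (F(g, q) = (g + (-5 + 1*(q - 1*2)))*(q + g) = (g + (-5 + 1*(q - 2)))*(g + q) = (g + (-5 + 1*(-2 + q)))*(g + q) = (g + (-5 + (-2 + q)))*(g + q) = (g + (-7 + q))*(g + q) = (-7 + g + q)*(g + q) = (g + q)*(-7 + g + q))
F(-4, -7)**3 = ((-4)**2 - 4*(-7) - 4*(-7 - 7) - 7*(-7 - 7))**3 = (16 + 28 - 4*(-14) - 7*(-14))**3 = (16 + 28 + 56 + 98)**3 = 198**3 = 7762392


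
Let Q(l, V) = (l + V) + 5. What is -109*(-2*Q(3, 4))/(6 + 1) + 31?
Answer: 2833/7 ≈ 404.71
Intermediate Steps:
Q(l, V) = 5 + V + l (Q(l, V) = (V + l) + 5 = 5 + V + l)
-109*(-2*Q(3, 4))/(6 + 1) + 31 = -109*(-2*(5 + 4 + 3))/(6 + 1) + 31 = -109*(-2*12)/7 + 31 = -(-2616)/7 + 31 = -109*(-24/7) + 31 = 2616/7 + 31 = 2833/7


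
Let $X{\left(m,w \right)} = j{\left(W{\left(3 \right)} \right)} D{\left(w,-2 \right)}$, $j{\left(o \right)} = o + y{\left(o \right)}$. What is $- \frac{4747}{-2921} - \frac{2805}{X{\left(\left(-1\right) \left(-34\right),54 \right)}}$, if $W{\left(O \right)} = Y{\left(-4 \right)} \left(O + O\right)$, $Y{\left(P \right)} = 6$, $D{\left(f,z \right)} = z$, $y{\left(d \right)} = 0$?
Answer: $\frac{2845063}{70104} \approx 40.583$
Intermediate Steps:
$W{\left(O \right)} = 12 O$ ($W{\left(O \right)} = 6 \left(O + O\right) = 6 \cdot 2 O = 12 O$)
$j{\left(o \right)} = o$ ($j{\left(o \right)} = o + 0 = o$)
$X{\left(m,w \right)} = -72$ ($X{\left(m,w \right)} = 12 \cdot 3 \left(-2\right) = 36 \left(-2\right) = -72$)
$- \frac{4747}{-2921} - \frac{2805}{X{\left(\left(-1\right) \left(-34\right),54 \right)}} = - \frac{4747}{-2921} - \frac{2805}{-72} = \left(-4747\right) \left(- \frac{1}{2921}\right) - - \frac{935}{24} = \frac{4747}{2921} + \frac{935}{24} = \frac{2845063}{70104}$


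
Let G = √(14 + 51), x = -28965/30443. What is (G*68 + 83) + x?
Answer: 2497804/30443 + 68*√65 ≈ 630.28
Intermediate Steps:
x = -28965/30443 (x = -28965*1/30443 = -28965/30443 ≈ -0.95145)
G = √65 ≈ 8.0623
(G*68 + 83) + x = (√65*68 + 83) - 28965/30443 = (68*√65 + 83) - 28965/30443 = (83 + 68*√65) - 28965/30443 = 2497804/30443 + 68*√65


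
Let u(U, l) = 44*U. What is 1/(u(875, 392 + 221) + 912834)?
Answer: 1/951334 ≈ 1.0512e-6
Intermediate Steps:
1/(u(875, 392 + 221) + 912834) = 1/(44*875 + 912834) = 1/(38500 + 912834) = 1/951334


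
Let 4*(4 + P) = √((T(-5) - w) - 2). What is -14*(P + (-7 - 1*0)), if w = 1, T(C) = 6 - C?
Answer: 154 - 7*√2 ≈ 144.10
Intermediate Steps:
P = -4 + √2/2 (P = -4 + √(((6 - 1*(-5)) - 1*1) - 2)/4 = -4 + √(((6 + 5) - 1) - 2)/4 = -4 + √((11 - 1) - 2)/4 = -4 + √(10 - 2)/4 = -4 + √8/4 = -4 + (2*√2)/4 = -4 + √2/2 ≈ -3.2929)
-14*(P + (-7 - 1*0)) = -14*((-4 + √2/2) + (-7 - 1*0)) = -14*((-4 + √2/2) + (-7 + 0)) = -14*((-4 + √2/2) - 7) = -14*(-11 + √2/2) = 154 - 7*√2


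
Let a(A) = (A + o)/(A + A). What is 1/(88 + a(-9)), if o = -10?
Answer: 18/1603 ≈ 0.011229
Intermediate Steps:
a(A) = (-10 + A)/(2*A) (a(A) = (A - 10)/(A + A) = (-10 + A)/((2*A)) = (-10 + A)*(1/(2*A)) = (-10 + A)/(2*A))
1/(88 + a(-9)) = 1/(88 + (½)*(-10 - 9)/(-9)) = 1/(88 + (½)*(-⅑)*(-19)) = 1/(88 + 19/18) = 1/(1603/18) = 18/1603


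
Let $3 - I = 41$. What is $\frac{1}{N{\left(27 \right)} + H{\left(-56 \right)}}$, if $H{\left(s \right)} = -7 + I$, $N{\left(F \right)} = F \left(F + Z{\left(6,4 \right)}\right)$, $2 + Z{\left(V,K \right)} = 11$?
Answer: $\frac{1}{927} \approx 0.0010787$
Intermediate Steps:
$I = -38$ ($I = 3 - 41 = -38$)
$Z{\left(V,K \right)} = 9$ ($Z{\left(V,K \right)} = -2 + 11 = 9$)
$N{\left(F \right)} = F \left(9 + F\right)$ ($N{\left(F \right)} = F \left(F + 9\right) = F \left(9 + F\right)$)
$H{\left(s \right)} = -45$ ($H{\left(s \right)} = -7 - 38 = -45$)
$\frac{1}{N{\left(27 \right)} + H{\left(-56 \right)}} = \frac{1}{27 \left(9 + 27\right) - 45} = \frac{1}{27 \cdot 36 - 45} = \frac{1}{972 - 45} = \frac{1}{927}$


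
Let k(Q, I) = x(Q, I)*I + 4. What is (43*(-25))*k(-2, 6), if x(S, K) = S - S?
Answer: -4300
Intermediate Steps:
x(S, K) = 0
k(Q, I) = 4 (k(Q, I) = 0*I + 4 = 0 + 4 = 4)
(43*(-25))*k(-2, 6) = (43*(-25))*4 = -1075*4 = -4300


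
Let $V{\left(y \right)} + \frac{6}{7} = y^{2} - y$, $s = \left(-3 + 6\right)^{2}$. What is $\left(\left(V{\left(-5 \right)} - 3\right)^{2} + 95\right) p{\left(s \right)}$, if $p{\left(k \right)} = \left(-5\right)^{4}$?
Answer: $\frac{23840000}{49} \approx 4.8653 \cdot 10^{5}$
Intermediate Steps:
$s = 9$ ($s = 3^{2} = 9$)
$p{\left(k \right)} = 625$
$V{\left(y \right)} = - \frac{6}{7} + y^{2} - y$ ($V{\left(y \right)} = - \frac{6}{7} + \left(y^{2} - y\right) = - \frac{6}{7} + y^{2} - y$)
$\left(\left(V{\left(-5 \right)} - 3\right)^{2} + 95\right) p{\left(s \right)} = \left(\left(\left(- \frac{6}{7} + \left(-5\right)^{2} - -5\right) - 3\right)^{2} + 95\right) 625 = \left(\left(\left(- \frac{6}{7} + 25 + 5\right) - 3\right)^{2} + 95\right) 625 = \left(\left(\frac{204}{7} - 3\right)^{2} + 95\right) 625 = \left(\left(\frac{183}{7}\right)^{2} + 95\right) 625 = \left(\frac{33489}{49} + 95\right) 625 = \frac{38144}{49} \cdot 625 = \frac{23840000}{49}$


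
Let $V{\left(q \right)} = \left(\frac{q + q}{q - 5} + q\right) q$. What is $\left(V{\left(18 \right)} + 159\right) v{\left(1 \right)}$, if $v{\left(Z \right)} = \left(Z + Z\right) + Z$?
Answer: $\frac{20781}{13} \approx 1598.5$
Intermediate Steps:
$V{\left(q \right)} = q \left(q + \frac{2 q}{-5 + q}\right)$ ($V{\left(q \right)} = \left(\frac{2 q}{-5 + q} + q\right) q = \left(q + \frac{2 q}{-5 + q}\right) q = q \left(q + \frac{2 q}{-5 + q}\right)$)
$v{\left(Z \right)} = 3 Z$ ($v{\left(Z \right)} = 2 Z + Z = 3 Z$)
$\left(V{\left(18 \right)} + 159\right) v{\left(1 \right)} = \left(\frac{18^{2} \left(-3 + 18\right)}{-5 + 18} + 159\right) 3 \cdot 1 = \left(324 \cdot \frac{1}{13} \cdot 15 + 159\right) 3 = \left(\frac{4860}{13} + 159\right) 3 = \frac{6927}{13} \cdot 3 = \frac{20781}{13}$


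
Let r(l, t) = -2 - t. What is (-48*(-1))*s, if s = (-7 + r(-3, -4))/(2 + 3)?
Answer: -48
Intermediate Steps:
s = -1 (s = (-7 + (-2 - 1*(-4)))/(2 + 3) = (-7 + (-2 + 4))/5 = (-7 + 2)*(1/5) = -5*1/5 = -1)
(-48*(-1))*s = -48*(-1)*(-1) = 48*(-1) = -48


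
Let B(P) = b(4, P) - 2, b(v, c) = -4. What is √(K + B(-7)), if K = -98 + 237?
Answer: √133 ≈ 11.533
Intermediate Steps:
B(P) = -6 (B(P) = -4 - 2 = -6)
K = 139
√(K + B(-7)) = √(139 - 6) = √133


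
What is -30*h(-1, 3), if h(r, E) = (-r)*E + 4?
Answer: -210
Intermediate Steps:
h(r, E) = 4 - E*r (h(r, E) = -E*r + 4 = 4 - E*r)
-30*h(-1, 3) = -30*(4 - 1*3*(-1)) = -30*(4 + 3) = -30*7 = -210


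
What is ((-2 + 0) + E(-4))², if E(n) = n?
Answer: 36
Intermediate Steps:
((-2 + 0) + E(-4))² = ((-2 + 0) - 4)² = (-2 - 4)² = (-6)² = 36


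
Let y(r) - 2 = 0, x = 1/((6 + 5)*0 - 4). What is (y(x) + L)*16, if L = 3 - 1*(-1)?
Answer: 96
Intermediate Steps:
L = 4 (L = 3 + 1 = 4)
x = -¼ (x = 1/(11*0 - 4) = 1/(0 - 4) = 1/(-4) = -¼ ≈ -0.25000)
y(r) = 2 (y(r) = 2 + 0 = 2)
(y(x) + L)*16 = (2 + 4)*16 = 6*16 = 96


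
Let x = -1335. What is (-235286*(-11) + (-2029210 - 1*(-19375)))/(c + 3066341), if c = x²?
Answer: 578311/4848566 ≈ 0.11927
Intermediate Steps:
c = 1782225 (c = (-1335)² = 1782225)
(-235286*(-11) + (-2029210 - 1*(-19375)))/(c + 3066341) = (-235286*(-11) + (-2029210 - 1*(-19375)))/(1782225 + 3066341) = (2588146 + (-2029210 + 19375))/4848566 = (2588146 - 2009835)*(1/4848566) = 578311*(1/4848566) = 578311/4848566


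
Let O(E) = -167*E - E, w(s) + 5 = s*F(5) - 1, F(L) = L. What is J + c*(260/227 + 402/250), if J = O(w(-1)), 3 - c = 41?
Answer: 49468174/28375 ≈ 1743.4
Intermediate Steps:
c = -38 (c = 3 - 1*41 = 3 - 41 = -38)
w(s) = -6 + 5*s (w(s) = -5 + (s*5 - 1) = -5 + (5*s - 1) = -5 + (-1 + 5*s) = -6 + 5*s)
O(E) = -168*E
J = 1848 (J = -168*(-6 + 5*(-1)) = -168*(-6 - 5) = -168*(-11) = 1848)
J + c*(260/227 + 402/250) = 1848 - 38*(260/227 + 402/250) = 1848 - 38*(260*(1/227) + 402*(1/250)) = 1848 - 38*(260/227 + 201/125) = 1848 - 38*78127/28375 = 1848 - 2968826/28375 = 49468174/28375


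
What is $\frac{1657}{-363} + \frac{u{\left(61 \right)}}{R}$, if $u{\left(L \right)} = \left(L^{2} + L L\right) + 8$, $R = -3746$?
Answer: $- \frac{4455736}{679899} \approx -6.5535$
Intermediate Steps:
$u{\left(L \right)} = 8 + 2 L^{2}$ ($u{\left(L \right)} = \left(L^{2} + L^{2}\right) + 8 = 2 L^{2} + 8 = 8 + 2 L^{2}$)
$\frac{1657}{-363} + \frac{u{\left(61 \right)}}{R} = \frac{1657}{-363} + \frac{8 + 2 \cdot 61^{2}}{-3746} = 1657 \left(- \frac{1}{363}\right) + \left(8 + 2 \cdot 3721\right) \left(- \frac{1}{3746}\right) = - \frac{1657}{363} + \left(8 + 7442\right) \left(- \frac{1}{3746}\right) = - \frac{1657}{363} + 7450 \left(- \frac{1}{3746}\right) = - \frac{1657}{363} - \frac{3725}{1873} = - \frac{4455736}{679899}$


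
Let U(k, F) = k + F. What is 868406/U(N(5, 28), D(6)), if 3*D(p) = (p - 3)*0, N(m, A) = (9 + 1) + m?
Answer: 868406/15 ≈ 57894.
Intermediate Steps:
N(m, A) = 10 + m
D(p) = 0 (D(p) = ((p - 3)*0)/3 = ((-3 + p)*0)/3 = (⅓)*0 = 0)
U(k, F) = F + k
868406/U(N(5, 28), D(6)) = 868406/(0 + (10 + 5)) = 868406/(0 + 15) = 868406/15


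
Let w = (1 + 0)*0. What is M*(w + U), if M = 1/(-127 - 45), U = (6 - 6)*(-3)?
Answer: 0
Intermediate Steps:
w = 0 (w = 1*0 = 0)
U = 0 (U = 0*(-3) = 0)
M = -1/172 (M = 1/(-172) = -1/172 ≈ -0.0058140)
M*(w + U) = -(0 + 0)/172 = -1/172*0 = 0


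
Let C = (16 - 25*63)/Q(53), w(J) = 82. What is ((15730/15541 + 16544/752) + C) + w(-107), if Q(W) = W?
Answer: 62267263/823673 ≈ 75.597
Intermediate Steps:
C = -1559/53 (C = (16 - 25*63)/53 = (16 - 1575)*(1/53) = -1559*1/53 = -1559/53 ≈ -29.415)
((15730/15541 + 16544/752) + C) + w(-107) = ((15730/15541 + 16544/752) - 1559/53) + 82 = ((15730*(1/15541) + 16544*(1/752)) - 1559/53) + 82 = ((15730/15541 + 22) - 1559/53) + 82 = (357632/15541 - 1559/53) + 82 = -5273923/823673 + 82 = 62267263/823673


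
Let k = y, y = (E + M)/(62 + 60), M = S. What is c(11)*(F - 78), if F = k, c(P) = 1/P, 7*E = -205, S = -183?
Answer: -34049/4697 ≈ -7.2491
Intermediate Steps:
M = -183
E = -205/7 (E = (1/7)*(-205) = -205/7 ≈ -29.286)
y = -743/427 (y = (-205/7 - 183)/(62 + 60) = -1486/7/122 = -1486/7*1/122 = -743/427 ≈ -1.7400)
k = -743/427 ≈ -1.7400
F = -743/427 ≈ -1.7400
c(11)*(F - 78) = (-743/427 - 78)/11 = (1/11)*(-34049/427) = -34049/4697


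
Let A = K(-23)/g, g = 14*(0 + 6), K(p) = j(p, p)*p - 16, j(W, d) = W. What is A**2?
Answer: 29241/784 ≈ 37.297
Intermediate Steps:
K(p) = -16 + p**2 (K(p) = p*p - 16 = p**2 - 16 = -16 + p**2)
g = 84 (g = 14*6 = 84)
A = 171/28 (A = (-16 + (-23)**2)/84 = (-16 + 529)*(1/84) = 513*(1/84) = 171/28 ≈ 6.1071)
A**2 = (171/28)**2 = 29241/784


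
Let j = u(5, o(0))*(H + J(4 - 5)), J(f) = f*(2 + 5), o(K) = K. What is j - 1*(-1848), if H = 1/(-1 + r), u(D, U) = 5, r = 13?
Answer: 21761/12 ≈ 1813.4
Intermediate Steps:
J(f) = 7*f (J(f) = f*7 = 7*f)
H = 1/12 (H = 1/(-1 + 13) = 1/12 ≈ 0.083333)
j = -415/12 (j = 5*(1/12 + 7*(4 - 5)) = 5*(1/12 + 7*(-1)) = 5*(1/12 - 7) = 5*(-83/12) = -415/12 ≈ -34.583)
j - 1*(-1848) = -415/12 - 1*(-1848) = -415/12 + 1848 = 21761/12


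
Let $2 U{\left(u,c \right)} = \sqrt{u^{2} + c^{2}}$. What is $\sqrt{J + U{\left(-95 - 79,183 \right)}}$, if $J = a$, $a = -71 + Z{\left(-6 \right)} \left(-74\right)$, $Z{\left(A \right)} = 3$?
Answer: $\frac{\sqrt{-1172 + 6 \sqrt{7085}}}{2} \approx 12.913 i$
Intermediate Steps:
$U{\left(u,c \right)} = \frac{\sqrt{c^{2} + u^{2}}}{2}$ ($U{\left(u,c \right)} = \frac{\sqrt{u^{2} + c^{2}}}{2} = \frac{\sqrt{c^{2} + u^{2}}}{2}$)
$a = -293$ ($a = -71 + 3 \left(-74\right) = -71 - 222 = -293$)
$J = -293$
$\sqrt{J + U{\left(-95 - 79,183 \right)}} = \sqrt{-293 + \frac{\sqrt{183^{2} + \left(-95 - 79\right)^{2}}}{2}} = \sqrt{-293 + \frac{\sqrt{33489 + \left(-95 - 79\right)^{2}}}{2}} = \sqrt{-293 + \frac{\sqrt{33489 + \left(-174\right)^{2}}}{2}} = \sqrt{-293 + \frac{\sqrt{33489 + 30276}}{2}} = \sqrt{-293 + \frac{\sqrt{63765}}{2}} = \sqrt{-293 + \frac{3 \sqrt{7085}}{2}}$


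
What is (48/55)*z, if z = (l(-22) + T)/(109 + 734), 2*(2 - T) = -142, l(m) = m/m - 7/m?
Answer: 2616/34001 ≈ 0.076939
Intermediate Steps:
l(m) = 1 - 7/m
T = 73 (T = 2 - 1/2*(-142) = 2 + 71 = 73)
z = 545/6182 (z = ((-7 - 22)/(-22) + 73)/(109 + 734) = (-1/22*(-29) + 73)/843 = (29/22 + 73)*(1/843) = (1635/22)*(1/843) = 545/6182 ≈ 0.088159)
(48/55)*z = (48/55)*(545/6182) = 2616/34001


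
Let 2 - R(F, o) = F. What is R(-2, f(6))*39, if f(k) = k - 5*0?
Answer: 156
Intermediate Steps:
f(k) = k (f(k) = k + 0 = k)
R(F, o) = 2 - F
R(-2, f(6))*39 = (2 - 1*(-2))*39 = (2 + 2)*39 = 4*39 = 156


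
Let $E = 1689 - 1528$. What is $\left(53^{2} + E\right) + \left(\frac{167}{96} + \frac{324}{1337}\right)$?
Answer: $\frac{381459823}{128352} \approx 2972.0$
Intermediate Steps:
$E = 161$
$\left(53^{2} + E\right) + \left(\frac{167}{96} + \frac{324}{1337}\right) = \left(53^{2} + 161\right) + \left(\frac{167}{96} + \frac{324}{1337}\right) = \left(2809 + 161\right) + \left(167 \cdot \frac{1}{96} + 324 \cdot \frac{1}{1337}\right) = 2970 + \left(\frac{167}{96} + \frac{324}{1337}\right) = 2970 + \frac{254383}{128352} = \frac{381459823}{128352}$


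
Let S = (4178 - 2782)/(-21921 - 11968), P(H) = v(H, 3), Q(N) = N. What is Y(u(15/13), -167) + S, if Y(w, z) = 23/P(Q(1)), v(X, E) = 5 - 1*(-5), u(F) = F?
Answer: 765487/338890 ≈ 2.2588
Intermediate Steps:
v(X, E) = 10 (v(X, E) = 5 + 5 = 10)
P(H) = 10
Y(w, z) = 23/10
S = -1396/33889 (S = 1396/(-33889) = 1396*(-1/33889) = -1396/33889 ≈ -0.041193)
Y(u(15/13), -167) + S = 23/10 - 1396/33889 = 765487/338890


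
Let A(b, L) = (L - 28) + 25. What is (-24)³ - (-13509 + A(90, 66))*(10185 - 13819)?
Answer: -48876588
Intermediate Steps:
A(b, L) = -3 + L (A(b, L) = (-28 + L) + 25 = -3 + L)
(-24)³ - (-13509 + A(90, 66))*(10185 - 13819) = (-24)³ - (-13509 + (-3 + 66))*(10185 - 13819) = -13824 - (-13509 + 63)*(-3634) = -13824 - (-13446)*(-3634) = -13824 - 1*48862764 = -13824 - 48862764 = -48876588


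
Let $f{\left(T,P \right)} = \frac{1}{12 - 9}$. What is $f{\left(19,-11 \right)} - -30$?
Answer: $\frac{91}{3} \approx 30.333$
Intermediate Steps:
$f{\left(T,P \right)} = \frac{1}{3}$
$f{\left(19,-11 \right)} - -30 = \frac{1}{3} - -30 = \frac{1}{3} + 30 = \frac{91}{3}$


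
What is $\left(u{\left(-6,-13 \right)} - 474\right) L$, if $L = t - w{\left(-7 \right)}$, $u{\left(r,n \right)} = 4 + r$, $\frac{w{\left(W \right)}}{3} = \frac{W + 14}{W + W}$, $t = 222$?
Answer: $-106386$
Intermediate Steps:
$w{\left(W \right)} = \frac{3 \left(14 + W\right)}{2 W}$ ($w{\left(W \right)} = 3 \frac{W + 14}{W + W} = 3 \frac{14 + W}{2 W} = \frac{3 \left(14 + W\right)}{2 W}$)
$L = \frac{447}{2}$ ($L = 222 - \left(\frac{3}{2} + \frac{21}{-7}\right) = 222 - \left(\frac{3}{2} + 21 \left(- \frac{1}{7}\right)\right) = 222 - \left(\frac{3}{2} - 3\right) = 222 - - \frac{3}{2} = 222 + \frac{3}{2} = \frac{447}{2} \approx 223.5$)
$\left(u{\left(-6,-13 \right)} - 474\right) L = \left(\left(4 - 6\right) - 474\right) \frac{447}{2} = \left(-2 - 474\right) \frac{447}{2} = \left(-476\right) \frac{447}{2} = -106386$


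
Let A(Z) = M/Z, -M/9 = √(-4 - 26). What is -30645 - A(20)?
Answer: -30645 + 9*I*√30/20 ≈ -30645.0 + 2.4648*I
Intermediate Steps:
M = -9*I*√30 (M = -9*√(-4 - 26) = -9*I*√30 ≈ -49.295*I)
A(Z) = -9*I*√30/Z (A(Z) = (-9*I*√30)/Z = -9*I*√30/Z)
-30645 - A(20) = -30645 - (-9)*I*√30/20 = -30645 + 9*I*√30/20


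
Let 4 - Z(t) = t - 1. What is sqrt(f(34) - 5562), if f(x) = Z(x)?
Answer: I*sqrt(5591) ≈ 74.773*I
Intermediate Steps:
Z(t) = 5 - t (Z(t) = 4 - (t - 1) = 4 - (-1 + t) = 4 + (1 - t) = 5 - t)
f(x) = 5 - x
sqrt(f(34) - 5562) = sqrt((5 - 1*34) - 5562) = sqrt((5 - 34) - 5562) = sqrt(-29 - 5562) = sqrt(-5591) = I*sqrt(5591)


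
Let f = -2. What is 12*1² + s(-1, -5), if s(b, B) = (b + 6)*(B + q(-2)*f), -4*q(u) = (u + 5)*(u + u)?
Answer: -43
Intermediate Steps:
q(u) = -u*(5 + u)/2 (q(u) = -(u + 5)*(u + u)/4 = -(5 + u)*2*u/4 = -u*(5 + u)/2)
s(b, B) = (-6 + B)*(6 + b) (s(b, B) = (b + 6)*(B - ½*(-2)*(5 - 2)*(-2)) = (6 + b)*(B - ½*(-2)*3*(-2)) = (6 + b)*(B + 3*(-2)) = (6 + b)*(B - 6) = (6 + b)*(-6 + B) = (-6 + B)*(6 + b))
12*1² + s(-1, -5) = 12*1² + (-36 - 6*(-1) + 6*(-5) - 5*(-1)) = 12*1 + (-36 + 6 - 30 + 5) = 12 - 55 = -43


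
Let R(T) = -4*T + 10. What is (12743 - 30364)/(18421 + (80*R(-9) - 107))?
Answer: -17621/21994 ≈ -0.80117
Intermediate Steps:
R(T) = 10 - 4*T
(12743 - 30364)/(18421 + (80*R(-9) - 107)) = (12743 - 30364)/(18421 + (80*(10 - 4*(-9)) - 107)) = -17621/(18421 + (80*(10 + 36) - 107)) = -17621/(18421 + (80*46 - 107)) = -17621/(18421 + (3680 - 107)) = -17621/(18421 + 3573) = -17621/21994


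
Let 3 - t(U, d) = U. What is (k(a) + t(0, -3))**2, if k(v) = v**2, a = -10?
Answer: 10609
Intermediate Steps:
t(U, d) = 3 - U
(k(a) + t(0, -3))**2 = ((-10)**2 + (3 - 1*0))**2 = (100 + (3 + 0))**2 = (100 + 3)**2 = 103**2 = 10609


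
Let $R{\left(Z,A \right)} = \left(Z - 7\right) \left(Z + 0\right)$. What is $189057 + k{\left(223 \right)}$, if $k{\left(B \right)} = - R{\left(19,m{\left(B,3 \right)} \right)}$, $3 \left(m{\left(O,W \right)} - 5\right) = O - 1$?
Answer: $188829$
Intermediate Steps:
$m{\left(O,W \right)} = \frac{14}{3} + \frac{O}{3}$ ($m{\left(O,W \right)} = 5 + \frac{O - 1}{3} = 5 + \frac{-1 + O}{3} = 5 + \left(- \frac{1}{3} + \frac{O}{3}\right) = \frac{14}{3} + \frac{O}{3}$)
$R{\left(Z,A \right)} = Z \left(-7 + Z\right)$ ($R{\left(Z,A \right)} = \left(-7 + Z\right) Z = Z \left(-7 + Z\right)$)
$k{\left(B \right)} = -228$ ($k{\left(B \right)} = - 19 \left(-7 + 19\right) = - 19 \cdot 12 = \left(-1\right) 228 = -228$)
$189057 + k{\left(223 \right)} = 189057 - 228 = 188829$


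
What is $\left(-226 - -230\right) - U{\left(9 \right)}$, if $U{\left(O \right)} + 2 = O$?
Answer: $-3$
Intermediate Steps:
$U{\left(O \right)} = -2 + O$
$\left(-226 - -230\right) - U{\left(9 \right)} = \left(-226 - -230\right) - \left(-2 + 9\right) = \left(-226 + 230\right) - 7 = 4 - 7 = -3$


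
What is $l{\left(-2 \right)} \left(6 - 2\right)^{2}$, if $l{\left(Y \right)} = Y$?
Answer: $-32$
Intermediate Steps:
$l{\left(-2 \right)} \left(6 - 2\right)^{2} = - 2 \left(6 - 2\right)^{2} = - 2 \cdot 4^{2} = \left(-2\right) 16 = -32$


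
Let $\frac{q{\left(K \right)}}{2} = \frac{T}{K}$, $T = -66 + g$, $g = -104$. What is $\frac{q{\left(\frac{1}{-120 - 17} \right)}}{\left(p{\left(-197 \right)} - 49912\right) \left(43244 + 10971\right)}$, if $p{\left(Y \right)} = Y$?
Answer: $- \frac{9316}{543331887} \approx -1.7146 \cdot 10^{-5}$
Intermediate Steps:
$T = -170$ ($T = -66 - 104 = -170$)
$q{\left(K \right)} = - \frac{340}{K}$ ($q{\left(K \right)} = 2 \left(- \frac{170}{K}\right) = - \frac{340}{K}$)
$\frac{q{\left(\frac{1}{-120 - 17} \right)}}{\left(p{\left(-197 \right)} - 49912\right) \left(43244 + 10971\right)} = \frac{\left(-340\right) \frac{1}{\frac{1}{-120 - 17}}}{\left(-197 - 49912\right) \left(43244 + 10971\right)} = \frac{\left(-340\right) \frac{1}{\frac{1}{-137}}}{\left(-50109\right) 54215} = \frac{\left(-340\right) \frac{1}{- \frac{1}{137}}}{-2716659435} = \left(-340\right) \left(-137\right) \left(- \frac{1}{2716659435}\right) = 46580 \left(- \frac{1}{2716659435}\right) = - \frac{9316}{543331887}$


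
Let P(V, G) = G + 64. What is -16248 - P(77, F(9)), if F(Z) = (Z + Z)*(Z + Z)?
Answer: -16636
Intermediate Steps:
F(Z) = 4*Z**2 (F(Z) = (2*Z)*(2*Z) = 4*Z**2)
P(V, G) = 64 + G
-16248 - P(77, F(9)) = -16248 - (64 + 4*9**2) = -16248 - (64 + 4*81) = -16248 - (64 + 324) = -16248 - 1*388 = -16248 - 388 = -16636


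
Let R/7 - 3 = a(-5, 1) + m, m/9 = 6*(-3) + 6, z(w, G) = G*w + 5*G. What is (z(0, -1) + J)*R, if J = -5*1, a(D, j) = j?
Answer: 7280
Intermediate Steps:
z(w, G) = 5*G + G*w
m = -108 (m = 9*(6*(-3) + 6) = 9*(-18 + 6) = 9*(-12) = -108)
J = -5
R = -728 (R = 21 + 7*(1 - 108) = 21 + 7*(-107) = 21 - 749 = -728)
(z(0, -1) + J)*R = (-(5 + 0) - 5)*(-728) = (-1*5 - 5)*(-728) = (-5 - 5)*(-728) = -10*(-728) = 7280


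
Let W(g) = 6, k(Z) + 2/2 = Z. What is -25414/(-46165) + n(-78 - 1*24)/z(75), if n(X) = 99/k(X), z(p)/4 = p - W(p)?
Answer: 239299619/437459540 ≈ 0.54702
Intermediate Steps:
k(Z) = -1 + Z
z(p) = -24 + 4*p (z(p) = 4*(p - 1*6) = 4*(p - 6) = 4*(-6 + p) = -24 + 4*p)
n(X) = 99/(-1 + X)
-25414/(-46165) + n(-78 - 1*24)/z(75) = -25414/(-46165) + (99/(-1 + (-78 - 1*24)))/(-24 + 4*75) = -25414*(-1/46165) + (99/(-1 + (-78 - 24)))/(-24 + 300) = 25414/46165 + (99/(-1 - 102))/276 = 25414/46165 + (99/(-103))*(1/276) = 25414/46165 + (99*(-1/103))*(1/276) = 25414/46165 - 99/103*1/276 = 25414/46165 - 33/9476 = 239299619/437459540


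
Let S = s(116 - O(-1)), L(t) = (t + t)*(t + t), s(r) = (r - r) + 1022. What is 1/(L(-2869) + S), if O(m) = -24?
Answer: 1/32925666 ≈ 3.0371e-8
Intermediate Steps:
s(r) = 1022 (s(r) = 0 + 1022 = 1022)
L(t) = 4*t**2 (L(t) = (2*t)*(2*t) = 4*t**2)
S = 1022
1/(L(-2869) + S) = 1/(4*(-2869)**2 + 1022) = 1/(4*8231161 + 1022) = 1/(32924644 + 1022) = 1/32925666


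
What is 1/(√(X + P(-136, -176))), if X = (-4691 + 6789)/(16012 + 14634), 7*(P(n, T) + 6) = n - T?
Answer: -I*√51010267/3329 ≈ -2.1454*I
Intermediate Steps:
P(n, T) = -6 - T/7 + n/7 (P(n, T) = -6 + (n - T)/7 = -6 + (-T/7 + n/7) = -6 - T/7 + n/7)
X = 1049/15323 (X = 2098/30646 = 2098*(1/30646) = 1049/15323 ≈ 0.068459)
1/(√(X + P(-136, -176))) = 1/(√(1049/15323 + (-6 - ⅐*(-176) + (⅐)*(-136)))) = 1/(√(1049/15323 + (-6 + 176/7 - 136/7))) = 1/(√(1049/15323 - 2/7)) = 1/(√(-3329/15323)) = 1/(I*√51010267/15323) = -I*√51010267/3329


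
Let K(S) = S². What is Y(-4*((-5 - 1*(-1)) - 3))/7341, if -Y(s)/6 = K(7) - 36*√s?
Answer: -98/2447 + 144*√7/2447 ≈ 0.11565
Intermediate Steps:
Y(s) = -294 + 216*√s (Y(s) = -6*(7² - 36*√s) = -6*(49 - 36*√s) = -294 + 216*√s)
Y(-4*((-5 - 1*(-1)) - 3))/7341 = (-294 + 216*√(-4*((-5 - 1*(-1)) - 3)))/7341 = (-294 + 216*√(-4*((-5 + 1) - 3)))*(1/7341) = (-294 + 216*√(-4*(-4 - 3)))*(1/7341) = (-294 + 216*√(-4*(-7)))*(1/7341) = (-294 + 216*√28)*(1/7341) = (-294 + 216*(2*√7))*(1/7341) = (-294 + 432*√7)*(1/7341) = -98/2447 + 144*√7/2447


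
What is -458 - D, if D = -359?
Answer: -99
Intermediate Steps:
-458 - D = -458 - 1*(-359) = -458 + 359 = -99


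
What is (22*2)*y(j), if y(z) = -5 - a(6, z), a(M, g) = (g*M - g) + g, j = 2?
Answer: -748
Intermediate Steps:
a(M, g) = M*g (a(M, g) = (M*g - g) + g = (-g + M*g) + g = M*g)
y(z) = -5 - 6*z
(22*2)*y(j) = (22*2)*(-5 - 6*2) = 44*(-5 - 12) = 44*(-17) = -748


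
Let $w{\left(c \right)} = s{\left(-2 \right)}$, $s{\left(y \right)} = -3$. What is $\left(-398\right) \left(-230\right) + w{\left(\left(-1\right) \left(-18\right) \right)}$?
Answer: $91537$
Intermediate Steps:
$w{\left(c \right)} = -3$
$\left(-398\right) \left(-230\right) + w{\left(\left(-1\right) \left(-18\right) \right)} = \left(-398\right) \left(-230\right) - 3 = 91540 - 3 = 91537$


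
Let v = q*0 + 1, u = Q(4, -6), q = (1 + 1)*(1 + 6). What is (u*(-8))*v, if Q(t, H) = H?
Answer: 48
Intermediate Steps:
q = 14 (q = 2*7 = 14)
u = -6
v = 1 (v = 14*0 + 1 = 0 + 1 = 1)
(u*(-8))*v = -6*(-8)*1 = 48*1 = 48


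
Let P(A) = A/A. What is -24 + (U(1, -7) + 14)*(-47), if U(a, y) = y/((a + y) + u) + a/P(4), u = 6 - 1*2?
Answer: -1787/2 ≈ -893.50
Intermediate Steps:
u = 4 (u = 6 - 2 = 4)
P(A) = 1
U(a, y) = a + y/(4 + a + y) (U(a, y) = y/((a + y) + 4) + a/1 = y/(4 + a + y) + a*1 = y/(4 + a + y) + a = a + y/(4 + a + y))
-24 + (U(1, -7) + 14)*(-47) = -24 + ((-7 + 1² + 4*1 + 1*(-7))/(4 + 1 - 7) + 14)*(-47) = -24 + ((-7 + 1 + 4 - 7)/(-2) + 14)*(-47) = -24 + (-½*(-9) + 14)*(-47) = -24 + (9/2 + 14)*(-47) = -24 + (37/2)*(-47) = -24 - 1739/2 = -1787/2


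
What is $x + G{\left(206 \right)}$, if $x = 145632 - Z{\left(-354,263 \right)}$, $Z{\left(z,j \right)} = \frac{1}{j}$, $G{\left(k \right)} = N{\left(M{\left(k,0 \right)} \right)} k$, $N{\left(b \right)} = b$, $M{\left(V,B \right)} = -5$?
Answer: $\frac{38030325}{263} \approx 1.446 \cdot 10^{5}$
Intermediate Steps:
$G{\left(k \right)} = - 5 k$
$x = \frac{38301215}{263}$ ($x = 145632 - \frac{1}{263} = \frac{38301215}{263} \approx 1.4563 \cdot 10^{5}$)
$x + G{\left(206 \right)} = \frac{38301215}{263} - 1030 = \frac{38030325}{263}$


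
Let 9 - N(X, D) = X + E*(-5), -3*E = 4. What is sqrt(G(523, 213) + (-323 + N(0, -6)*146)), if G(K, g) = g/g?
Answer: 2*sqrt(42)/3 ≈ 4.3205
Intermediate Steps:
E = -4/3 (E = -1/3*4 = -4/3 ≈ -1.3333)
N(X, D) = 7/3 - X (N(X, D) = 9 - (X - 4/3*(-5)) = 9 - (X + 20/3) = 9 - (20/3 + X) = 9 + (-20/3 - X) = 7/3 - X)
G(K, g) = 1
sqrt(G(523, 213) + (-323 + N(0, -6)*146)) = sqrt(1 + (-323 + (7/3 - 1*0)*146)) = sqrt(1 + (-323 + (7/3 + 0)*146)) = sqrt(1 + (-323 + (7/3)*146)) = sqrt(1 + (-323 + 1022/3)) = sqrt(1 + 53/3) = sqrt(56/3) = 2*sqrt(42)/3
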